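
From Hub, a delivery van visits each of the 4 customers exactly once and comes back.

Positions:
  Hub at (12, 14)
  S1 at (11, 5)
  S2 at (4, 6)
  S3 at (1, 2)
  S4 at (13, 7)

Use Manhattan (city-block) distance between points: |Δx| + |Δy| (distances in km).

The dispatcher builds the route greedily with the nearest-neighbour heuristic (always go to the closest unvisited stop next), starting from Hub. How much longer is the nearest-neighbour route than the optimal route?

Hub: S4=8, S1=10, S2=16, S3=23 ⇒ S4
S4: S1=4, S2=10, S3=17 ⇒ S1
S1: S2=8, S3=13 ⇒ S2
S2: S3=7 ⇒ S3
NN route Hub → S4 → S1 → S2 → S3 → Hub costs 50.
Optimal: Hub → S1 → S3 → S2 → S4 → Hub costs 48 (by enumerating all 12 distinct tours).
Excess = 50 − 48 = 2.

The nearest-neighbour route is 2 km longer than optimal.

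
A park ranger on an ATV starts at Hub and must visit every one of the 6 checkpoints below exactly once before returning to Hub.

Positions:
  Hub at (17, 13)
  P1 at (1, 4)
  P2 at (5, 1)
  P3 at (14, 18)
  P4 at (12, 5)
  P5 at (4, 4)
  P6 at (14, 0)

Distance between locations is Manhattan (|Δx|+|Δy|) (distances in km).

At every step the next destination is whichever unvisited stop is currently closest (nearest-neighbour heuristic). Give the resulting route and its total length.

Total distance 72 km via the nearest-neighbour route Hub → P3 → P4 → P6 → P2 → P5 → P1 → Hub.

Hub → [P3:8 / P4:13 / P6:16 / P5:22 / P2:24 / P1:25] → P3 (8)
P3 → [P4:15 / P6:18 / P5:24 / P2:26 / P1:27] → P4 (15)
P4 → [P6:7 / P5:9 / P2:11 / P1:12] → P6 (7)
P6 → [P2:10 / P5:14 / P1:17] → P2 (10)
P2 → [P5:4 / P1:7] → P5 (4)
P5 → [P1:3] → P1 (3)
Return P1→Hub: 25.
Total = 8 + 15 + 7 + 10 + 4 + 3 + 25 = 72.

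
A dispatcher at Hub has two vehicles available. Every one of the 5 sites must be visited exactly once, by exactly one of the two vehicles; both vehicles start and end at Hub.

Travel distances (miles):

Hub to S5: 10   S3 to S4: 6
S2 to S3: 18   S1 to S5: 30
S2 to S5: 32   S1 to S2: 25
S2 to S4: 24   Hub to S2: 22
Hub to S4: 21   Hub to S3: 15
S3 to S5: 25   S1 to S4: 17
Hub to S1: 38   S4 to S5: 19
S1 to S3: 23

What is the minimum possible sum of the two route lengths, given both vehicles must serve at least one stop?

Check every non-empty split of the stops between the two vehicles; for each half take its own optimal tour:
  {S1} + {S2, S3, S4, S5}: 76 + 75 = 151
  {S2} + {S1, S3, S4, S5}: 44 + 78 = 122
  {S1, S2} + {S3, S4, S5}: 85 + 50 = 135
  {S3} + {S1, S2, S4, S5}: 30 + 93 = 123
  {S1, S3} + {S2, S4, S5}: 76 + 75 = 151
  {S2, S3} + {S1, S4, S5}: 55 + 78 = 133
  … (15 splits in total)
  {S1, S2, S3, S4} + {S5}: 85 + 20 = 105  ← best
Best: vehicle 1 Hub → S2 → S1 → S4 → S3 → Hub = 85; vehicle 2 Hub → S5 → Hub = 20; combined 105.

Minimum combined distance: 105 miles.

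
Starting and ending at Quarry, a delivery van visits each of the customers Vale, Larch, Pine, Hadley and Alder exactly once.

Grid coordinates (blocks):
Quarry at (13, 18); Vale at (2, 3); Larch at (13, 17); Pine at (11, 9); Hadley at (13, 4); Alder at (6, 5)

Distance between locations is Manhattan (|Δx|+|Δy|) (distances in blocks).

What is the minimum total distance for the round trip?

Shortest round trip = 52 blocks.

With 5 stops there are 5!/2 = 60 distinct round trips (a route and its reverse cost the same).
Quarry-Vale-Larch-Pine-Hadley-Alder-Quarry: 26+25+10+7+8+20 = 96
Quarry-Vale-Larch-Pine-Alder-Hadley-Quarry: 26+25+10+9+8+14 = 92
Quarry-Vale-Larch-Hadley-Pine-Alder-Quarry: 26+25+13+7+9+20 = 100
Quarry-Vale-Larch-Hadley-Alder-Pine-Quarry: 26+25+13+8+9+11 = 92
Quarry-Vale-Larch-Alder-Pine-Hadley-Quarry: 26+25+19+9+7+14 = 100
Quarry-Vale-Larch-Alder-Hadley-Pine-Quarry: 26+25+19+8+7+11 = 96
Quarry-Vale-Pine-Larch-Hadley-Alder-Quarry: 26+15+10+13+8+20 = 92
Quarry-Vale-Pine-Larch-Alder-Hadley-Quarry: 26+15+10+19+8+14 = 92
Quarry-Vale-Pine-Hadley-Larch-Alder-Quarry: 26+15+7+13+19+20 = 100
Quarry-Vale-Pine-Hadley-Alder-Larch-Quarry: 26+15+7+8+19+1 = 76
Quarry-Vale-Pine-Alder-Larch-Hadley-Quarry: 26+15+9+19+13+14 = 96
Quarry-Vale-Pine-Alder-Hadley-Larch-Quarry: 26+15+9+8+13+1 = 72
Quarry-Vale-Hadley-Larch-Pine-Alder-Quarry: 26+12+13+10+9+20 = 90
Quarry-Vale-Hadley-Larch-Alder-Pine-Quarry: 26+12+13+19+9+11 = 90
… (46 more)
Quarry-Larch-Pine-Alder-Vale-Hadley-Quarry: 1+10+9+6+12+14 = 52  ← best
The minimum is 52.
One optimal route: Quarry → Larch → Pine → Alder → Vale → Hadley → Quarry (or its reverse).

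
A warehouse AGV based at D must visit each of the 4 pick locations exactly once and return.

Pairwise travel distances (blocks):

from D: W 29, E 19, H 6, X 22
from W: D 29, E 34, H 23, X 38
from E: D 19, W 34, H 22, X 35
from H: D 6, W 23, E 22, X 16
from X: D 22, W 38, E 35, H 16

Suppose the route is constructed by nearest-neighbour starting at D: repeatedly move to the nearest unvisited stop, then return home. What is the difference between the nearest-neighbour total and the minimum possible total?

From D: H=6, E=19, X=22, W=29 → choose H (6).
From H: X=16, E=22, W=23 → choose X (16).
From X: E=35, W=38 → choose E (35).
From E: W=34 → choose W (34).
NN route D → H → X → E → W → D costs 120.
Optimal: D → E → W → X → H → D costs 113 (by enumerating all 12 distinct tours).
Excess = 120 − 113 = 7.

7 blocks longer than the optimal tour.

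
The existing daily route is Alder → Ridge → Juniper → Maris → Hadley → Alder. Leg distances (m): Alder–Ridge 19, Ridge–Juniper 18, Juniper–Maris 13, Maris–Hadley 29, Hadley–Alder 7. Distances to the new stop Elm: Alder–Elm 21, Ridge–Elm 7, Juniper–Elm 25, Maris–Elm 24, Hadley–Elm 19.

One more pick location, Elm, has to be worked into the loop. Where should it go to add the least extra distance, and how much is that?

Insertion cost between consecutive stops i–j is d(i,Elm) + d(Elm,j) − d(i,j):
  between Alder and Ridge: 21 + 7 − 19 = 9
  between Ridge and Juniper: 7 + 25 − 18 = 14
  between Juniper and Maris: 25 + 24 − 13 = 36
  between Maris and Hadley: 24 + 19 − 29 = 14
  between Hadley and Alder: 19 + 21 − 7 = 33
Cheapest insertion is between Alder and Ridge, adding 9.
New total = 86 + 9 = 95.

+9 m — insert Elm between Alder and Ridge.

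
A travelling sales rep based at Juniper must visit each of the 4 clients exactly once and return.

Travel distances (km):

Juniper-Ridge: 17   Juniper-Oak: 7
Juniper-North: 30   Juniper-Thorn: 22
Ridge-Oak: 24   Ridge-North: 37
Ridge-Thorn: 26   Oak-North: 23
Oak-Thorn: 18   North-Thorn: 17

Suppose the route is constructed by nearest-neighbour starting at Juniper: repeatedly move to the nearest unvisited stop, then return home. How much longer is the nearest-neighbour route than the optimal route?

The nearest-neighbour route is 6 km longer than optimal.

From Juniper: Oak=7, Ridge=17, Thorn=22, North=30 → choose Oak (7).
From Oak: Thorn=18, North=23, Ridge=24 → choose Thorn (18).
From Thorn: North=17, Ridge=26 → choose North (17).
From North: Ridge=37 → choose Ridge (37).
NN route Juniper → Oak → Thorn → North → Ridge → Juniper costs 96.
Optimal: Juniper → Ridge → Thorn → North → Oak → Juniper costs 90 (by enumerating all 12 distinct tours).
Excess = 96 − 90 = 6.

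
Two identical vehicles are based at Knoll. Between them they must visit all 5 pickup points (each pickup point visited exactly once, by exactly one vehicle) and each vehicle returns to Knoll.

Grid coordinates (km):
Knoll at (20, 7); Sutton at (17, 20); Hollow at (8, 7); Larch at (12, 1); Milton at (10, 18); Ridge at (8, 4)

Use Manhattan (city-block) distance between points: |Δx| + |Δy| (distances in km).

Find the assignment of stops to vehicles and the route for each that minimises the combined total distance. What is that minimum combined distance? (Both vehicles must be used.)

Try each way of splitting the stops between the two vehicles (each non-empty) and, for each split, find the best tour for each vehicle:
  {Sutton} + {Hollow, Larch, Milton, Ridge}: 32 + 58 = 90
  {Hollow} + {Sutton, Larch, Milton, Ridge}: 24 + 62 = 86
  {Sutton, Hollow} + {Larch, Milton, Ridge}: 50 + 58 = 108
  {Larch} + {Sutton, Hollow, Milton, Ridge}: 28 + 56 = 84
  {Sutton, Larch} + {Hollow, Milton, Ridge}: 54 + 52 = 106
  {Hollow, Larch} + {Sutton, Milton, Ridge}: 36 + 56 = 92
  … (15 splits in total)
  {Sutton, Milton} + {Hollow, Larch, Ridge}: 46 + 36 = 82  ← best
Best: vehicle 1 Knoll → Sutton → Milton → Knoll = 46; vehicle 2 Knoll → Hollow → Ridge → Larch → Knoll = 36; combined 82.

82 km — the smallest possible combined total.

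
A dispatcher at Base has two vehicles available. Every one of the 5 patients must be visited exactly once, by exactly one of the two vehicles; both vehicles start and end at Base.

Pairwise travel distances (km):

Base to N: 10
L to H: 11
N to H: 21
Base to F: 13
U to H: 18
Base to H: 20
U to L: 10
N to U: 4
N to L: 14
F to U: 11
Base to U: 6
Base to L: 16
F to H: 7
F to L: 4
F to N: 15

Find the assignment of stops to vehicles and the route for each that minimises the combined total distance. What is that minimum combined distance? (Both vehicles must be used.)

Check every non-empty split of the stops between the two vehicles; for each half take its own optimal tour:
  {F} + {N, U, L, H}: 26 + 55 = 81
  {N} + {F, U, L, H}: 20 + 47 = 67
  {F, N} + {U, L, H}: 38 + 47 = 85
  {U} + {F, N, L, H}: 12 + 55 = 67
  {F, U} + {N, L, H}: 30 + 55 = 85
  {N, U} + {F, L, H}: 20 + 47 = 67
  … (15 splits in total)
Best: vehicle 1 Base → N → Base = 20; vehicle 2 Base → F → H → L → U → Base = 47; combined 67.

67 km — the smallest possible combined total.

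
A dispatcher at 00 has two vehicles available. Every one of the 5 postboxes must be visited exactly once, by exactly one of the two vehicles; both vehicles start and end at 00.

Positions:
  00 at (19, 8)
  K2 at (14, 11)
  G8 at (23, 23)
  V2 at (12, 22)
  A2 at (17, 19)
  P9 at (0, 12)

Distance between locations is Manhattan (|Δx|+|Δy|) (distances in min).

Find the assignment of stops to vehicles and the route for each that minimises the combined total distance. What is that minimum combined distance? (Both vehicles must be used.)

There are 2^4 − 1 = 15 ways to divide the 5 stops into two non-empty groups. For each, the best each vehicle can do is its own shortest tour through its group:
  {K2} + {G8, V2, A2, P9}: 16 + 80 = 96
  {G8} + {K2, V2, A2, P9}: 38 + 66 = 104
  {K2, G8} + {V2, A2, P9}: 48 + 66 = 114
  {V2} + {K2, G8, A2, P9}: 42 + 76 = 118
  {K2, V2} + {G8, A2, P9}: 42 + 76 = 118
  {G8, V2} + {K2, A2, P9}: 52 + 60 = 112
  … (15 splits in total)
Best: vehicle 1 00 → K2 → 00 = 16; vehicle 2 00 → A2 → G8 → V2 → P9 → 00 = 80; combined 96.

96 min — the smallest possible combined total.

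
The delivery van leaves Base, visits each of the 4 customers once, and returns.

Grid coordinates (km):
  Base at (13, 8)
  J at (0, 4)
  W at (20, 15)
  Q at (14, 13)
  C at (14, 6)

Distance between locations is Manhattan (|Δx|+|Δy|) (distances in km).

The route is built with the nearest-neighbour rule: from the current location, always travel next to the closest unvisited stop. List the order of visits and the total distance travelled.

66 km along Base → C → Q → W → J → Base.

From Base: distances to unvisited — C=3, Q=6, W=14, J=17. Nearest is C (3).
From C: distances to unvisited — Q=7, W=15, J=16. Nearest is Q (7).
From Q: distances to unvisited — W=8, J=23. Nearest is W (8).
From W: distances to unvisited — J=31. Nearest is J (31).
Return J→Base: 17.
Total = 3 + 7 + 8 + 31 + 17 = 66.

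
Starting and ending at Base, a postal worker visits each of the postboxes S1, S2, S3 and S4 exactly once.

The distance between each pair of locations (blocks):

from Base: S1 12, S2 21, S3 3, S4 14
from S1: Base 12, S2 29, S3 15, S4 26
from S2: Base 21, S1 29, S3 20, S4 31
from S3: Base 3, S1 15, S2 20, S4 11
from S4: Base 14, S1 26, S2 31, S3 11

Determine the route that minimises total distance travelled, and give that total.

Minimum total distance: 86 blocks.

Base→S1→S2→S3→S4→Base: 12+29+20+11+14 = 86
Base→S1→S2→S4→S3→Base: 12+29+31+11+3 = 86
Base→S1→S3→S2→S4→Base: 12+15+20+31+14 = 92
Base→S1→S3→S4→S2→Base: 12+15+11+31+21 = 90
Base→S1→S4→S2→S3→Base: 12+26+31+20+3 = 92
Base→S1→S4→S3→S2→Base: 12+26+11+20+21 = 90
Base→S2→S1→S3→S4→Base: 21+29+15+11+14 = 90
Base→S2→S1→S4→S3→Base: 21+29+26+11+3 = 90
Base→S2→S3→S1→S4→Base: 21+20+15+26+14 = 96
Base→S2→S4→S1→S3→Base: 21+31+26+15+3 = 96
Base→S3→S1→S2→S4→Base: 3+15+29+31+14 = 92
Base→S3→S2→S1→S4→Base: 3+20+29+26+14 = 92
The minimum is 86.
One optimal route: Base → S1 → S2 → S3 → S4 → Base (or its reverse).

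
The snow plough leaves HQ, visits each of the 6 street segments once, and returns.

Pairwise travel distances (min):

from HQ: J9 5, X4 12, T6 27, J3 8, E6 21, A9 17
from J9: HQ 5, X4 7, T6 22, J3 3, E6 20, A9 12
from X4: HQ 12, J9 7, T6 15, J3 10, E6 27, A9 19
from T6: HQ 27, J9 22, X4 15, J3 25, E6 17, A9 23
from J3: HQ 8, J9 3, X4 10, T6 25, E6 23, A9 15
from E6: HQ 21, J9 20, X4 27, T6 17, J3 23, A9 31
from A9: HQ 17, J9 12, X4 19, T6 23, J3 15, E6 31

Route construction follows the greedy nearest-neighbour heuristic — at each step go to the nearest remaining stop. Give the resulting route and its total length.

Nearest-neighbour total = 98 min; route HQ → J9 → J3 → X4 → T6 → E6 → A9 → HQ.

From HQ: distances to unvisited — J9=5, J3=8, X4=12, A9=17, E6=21, T6=27. Nearest is J9 (5).
From J9: distances to unvisited — J3=3, X4=7, A9=12, E6=20, T6=22. Nearest is J3 (3).
From J3: distances to unvisited — X4=10, A9=15, E6=23, T6=25. Nearest is X4 (10).
From X4: distances to unvisited — T6=15, A9=19, E6=27. Nearest is T6 (15).
From T6: distances to unvisited — E6=17, A9=23. Nearest is E6 (17).
From E6: distances to unvisited — A9=31. Nearest is A9 (31).
Return A9→HQ: 17.
Total = 5 + 3 + 10 + 15 + 17 + 31 + 17 = 98.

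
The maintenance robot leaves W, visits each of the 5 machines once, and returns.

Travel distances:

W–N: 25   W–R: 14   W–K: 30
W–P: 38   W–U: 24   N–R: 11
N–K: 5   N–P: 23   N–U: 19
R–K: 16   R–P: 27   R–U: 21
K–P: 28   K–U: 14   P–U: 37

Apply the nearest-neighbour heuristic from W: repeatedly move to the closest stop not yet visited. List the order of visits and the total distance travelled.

At W the remaining stops are R 14, U 24, N 25, K 30, P 38; go to R.
At R the remaining stops are N 11, K 16, U 21, P 27; go to N.
At N the remaining stops are K 5, U 19, P 23; go to K.
At K the remaining stops are U 14, P 28; go to U.
At U the remaining stops are P 37; go to P.
Return P→W: 38.
Total = 14 + 11 + 5 + 14 + 37 + 38 = 119.

Total distance 119 via the nearest-neighbour route W → R → N → K → U → P → W.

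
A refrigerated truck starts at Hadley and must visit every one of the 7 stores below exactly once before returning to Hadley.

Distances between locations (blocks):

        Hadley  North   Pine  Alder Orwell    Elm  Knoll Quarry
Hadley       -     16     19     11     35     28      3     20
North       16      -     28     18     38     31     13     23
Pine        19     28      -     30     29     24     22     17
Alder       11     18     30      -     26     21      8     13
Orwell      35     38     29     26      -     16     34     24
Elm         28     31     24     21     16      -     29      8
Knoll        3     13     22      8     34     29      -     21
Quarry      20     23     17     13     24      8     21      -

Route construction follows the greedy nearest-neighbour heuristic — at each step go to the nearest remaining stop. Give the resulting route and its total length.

Total distance 121 blocks via the nearest-neighbour route Hadley → Knoll → Alder → Quarry → Elm → Orwell → Pine → North → Hadley.

Hadley → [Knoll:3 / Alder:11 / North:16 / Pine:19 / Quarry:20 / Elm:28 / Orwell:35] → Knoll (3)
Knoll → [Alder:8 / North:13 / Quarry:21 / Pine:22 / Elm:29 / Orwell:34] → Alder (8)
Alder → [Quarry:13 / North:18 / Elm:21 / Orwell:26 / Pine:30] → Quarry (13)
Quarry → [Elm:8 / Pine:17 / North:23 / Orwell:24] → Elm (8)
Elm → [Orwell:16 / Pine:24 / North:31] → Orwell (16)
Orwell → [Pine:29 / North:38] → Pine (29)
Pine → [North:28] → North (28)
Return North→Hadley: 16.
Total = 3 + 8 + 13 + 8 + 16 + 29 + 28 + 16 = 121.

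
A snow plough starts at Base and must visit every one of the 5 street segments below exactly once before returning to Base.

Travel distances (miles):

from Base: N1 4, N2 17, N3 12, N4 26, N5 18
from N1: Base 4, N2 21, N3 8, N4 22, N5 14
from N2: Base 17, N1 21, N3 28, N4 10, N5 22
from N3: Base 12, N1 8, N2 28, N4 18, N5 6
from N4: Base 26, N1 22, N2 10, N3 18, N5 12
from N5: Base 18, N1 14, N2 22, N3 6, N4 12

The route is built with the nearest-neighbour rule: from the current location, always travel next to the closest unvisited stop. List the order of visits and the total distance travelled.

From Base: distances to unvisited — N1=4, N3=12, N2=17, N5=18, N4=26. Nearest is N1 (4).
From N1: distances to unvisited — N3=8, N5=14, N2=21, N4=22. Nearest is N3 (8).
From N3: distances to unvisited — N5=6, N4=18, N2=28. Nearest is N5 (6).
From N5: distances to unvisited — N4=12, N2=22. Nearest is N4 (12).
From N4: distances to unvisited — N2=10. Nearest is N2 (10).
Return N2→Base: 17.
Total = 4 + 8 + 6 + 12 + 10 + 17 = 57.

57 miles along Base → N1 → N3 → N5 → N4 → N2 → Base.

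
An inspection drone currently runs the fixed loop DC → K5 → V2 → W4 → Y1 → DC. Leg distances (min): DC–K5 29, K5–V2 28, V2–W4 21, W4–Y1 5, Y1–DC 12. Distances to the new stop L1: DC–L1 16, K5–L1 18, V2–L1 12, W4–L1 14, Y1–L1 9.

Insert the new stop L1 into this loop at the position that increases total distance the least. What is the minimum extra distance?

Insertion cost between consecutive stops i–j is d(i,L1) + d(L1,j) − d(i,j):
  between DC and K5: 16 + 18 − 29 = 5
  between K5 and V2: 18 + 12 − 28 = 2
  between V2 and W4: 12 + 14 − 21 = 5
  between W4 and Y1: 14 + 9 − 5 = 18
  between Y1 and DC: 9 + 16 − 12 = 13
Cheapest insertion is between K5 and V2, adding 2.
New total = 95 + 2 = 97.

Minimum extra distance: 2 min, inserting L1 between K5 and V2.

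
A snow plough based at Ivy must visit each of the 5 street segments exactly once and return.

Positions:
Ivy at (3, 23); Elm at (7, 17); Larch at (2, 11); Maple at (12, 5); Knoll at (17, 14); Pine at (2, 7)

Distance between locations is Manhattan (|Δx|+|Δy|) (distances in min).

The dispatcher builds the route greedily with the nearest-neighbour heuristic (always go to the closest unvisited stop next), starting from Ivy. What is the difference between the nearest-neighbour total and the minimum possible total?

The nearest-neighbour route is 8 min longer than optimal.

From Ivy: Elm=10, Larch=13, Pine=17, Knoll=23, Maple=27 → choose Elm (10).
From Elm: Larch=11, Knoll=13, Pine=15, Maple=17 → choose Larch (11).
From Larch: Pine=4, Maple=16, Knoll=18 → choose Pine (4).
From Pine: Maple=12, Knoll=22 → choose Maple (12).
From Maple: Knoll=14 → choose Knoll (14).
NN route Ivy → Elm → Larch → Pine → Maple → Knoll → Ivy costs 74.
Optimal: Ivy → Elm → Knoll → Maple → Pine → Larch → Ivy costs 66 (by enumerating all 60 distinct tours).
Excess = 74 − 66 = 8.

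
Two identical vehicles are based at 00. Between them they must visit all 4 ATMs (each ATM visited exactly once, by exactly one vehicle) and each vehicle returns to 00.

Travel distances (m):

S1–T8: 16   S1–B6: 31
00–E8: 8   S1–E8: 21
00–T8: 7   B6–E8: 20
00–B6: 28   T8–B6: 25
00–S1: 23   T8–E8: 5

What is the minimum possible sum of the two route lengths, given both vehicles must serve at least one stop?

96 m — the smallest possible combined total.

There are 2^3 − 1 = 7 ways to divide the 4 stops into two non-empty groups. For each, the best each vehicle can do is its own shortest tour through its group:
  {S1} + {T8, B6, E8}: 46 + 60 = 106
  {T8} + {S1, B6, E8}: 14 + 82 = 96
  {S1, T8} + {B6, E8}: 46 + 56 = 102
  {B6} + {S1, T8, E8}: 56 + 52 = 108
  {S1, B6} + {T8, E8}: 82 + 20 = 102
  {T8, B6} + {S1, E8}: 60 + 52 = 112
  … (7 splits in total)
Best: vehicle 1 00 → T8 → 00 = 14; vehicle 2 00 → S1 → B6 → E8 → 00 = 82; combined 96.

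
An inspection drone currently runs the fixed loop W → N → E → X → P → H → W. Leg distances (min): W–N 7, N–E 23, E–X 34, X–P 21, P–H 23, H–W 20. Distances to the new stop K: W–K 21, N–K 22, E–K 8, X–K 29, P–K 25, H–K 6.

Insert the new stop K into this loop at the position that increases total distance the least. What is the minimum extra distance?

Adding 3 min by placing K on the E–X leg.

Insertion cost between consecutive stops i–j is d(i,K) + d(K,j) − d(i,j):
  between W and N: 21 + 22 − 7 = 36
  between N and E: 22 + 8 − 23 = 7
  between E and X: 8 + 29 − 34 = 3
  between X and P: 29 + 25 − 21 = 33
  between P and H: 25 + 6 − 23 = 8
  between H and W: 6 + 21 − 20 = 7
Cheapest insertion is between E and X, adding 3.
New total = 128 + 3 = 131.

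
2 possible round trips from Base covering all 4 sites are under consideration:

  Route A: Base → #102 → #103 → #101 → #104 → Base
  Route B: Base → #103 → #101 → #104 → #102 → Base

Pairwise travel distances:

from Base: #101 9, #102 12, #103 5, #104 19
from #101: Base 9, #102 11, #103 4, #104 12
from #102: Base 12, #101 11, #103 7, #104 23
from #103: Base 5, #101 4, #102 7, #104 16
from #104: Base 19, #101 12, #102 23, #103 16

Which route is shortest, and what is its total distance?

Shortest is Route A, total 54.

Route A: 12 + 7 + 4 + 12 + 19 = 54
Route B: 5 + 4 + 12 + 23 + 12 = 56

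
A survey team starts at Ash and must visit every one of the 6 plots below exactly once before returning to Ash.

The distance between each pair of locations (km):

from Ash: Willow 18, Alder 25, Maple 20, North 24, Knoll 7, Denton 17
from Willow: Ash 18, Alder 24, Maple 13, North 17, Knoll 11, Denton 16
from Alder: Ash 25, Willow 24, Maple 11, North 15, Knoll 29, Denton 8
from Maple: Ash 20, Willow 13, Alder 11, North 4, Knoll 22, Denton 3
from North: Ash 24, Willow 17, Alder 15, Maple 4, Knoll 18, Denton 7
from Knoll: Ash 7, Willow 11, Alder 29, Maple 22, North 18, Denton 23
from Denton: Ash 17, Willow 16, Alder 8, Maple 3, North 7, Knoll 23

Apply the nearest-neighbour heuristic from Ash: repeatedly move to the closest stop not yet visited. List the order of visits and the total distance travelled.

From Ash: distances to unvisited — Knoll=7, Denton=17, Willow=18, Maple=20, North=24, Alder=25. Nearest is Knoll (7).
From Knoll: distances to unvisited — Willow=11, North=18, Maple=22, Denton=23, Alder=29. Nearest is Willow (11).
From Willow: distances to unvisited — Maple=13, Denton=16, North=17, Alder=24. Nearest is Maple (13).
From Maple: distances to unvisited — Denton=3, North=4, Alder=11. Nearest is Denton (3).
From Denton: distances to unvisited — North=7, Alder=8. Nearest is North (7).
From North: distances to unvisited — Alder=15. Nearest is Alder (15).
Return Alder→Ash: 25.
Total = 7 + 11 + 13 + 3 + 7 + 15 + 25 = 81.

Nearest-neighbour total = 81 km; route Ash → Knoll → Willow → Maple → Denton → North → Alder → Ash.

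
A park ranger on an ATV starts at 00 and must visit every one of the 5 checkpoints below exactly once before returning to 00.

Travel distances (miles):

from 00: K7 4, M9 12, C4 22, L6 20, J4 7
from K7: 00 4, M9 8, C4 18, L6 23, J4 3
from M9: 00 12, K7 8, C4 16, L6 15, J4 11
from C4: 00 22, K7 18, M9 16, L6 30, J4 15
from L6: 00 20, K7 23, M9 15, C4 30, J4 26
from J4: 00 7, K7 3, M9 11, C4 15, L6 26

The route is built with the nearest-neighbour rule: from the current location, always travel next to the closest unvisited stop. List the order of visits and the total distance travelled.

85 miles along 00 → K7 → J4 → M9 → L6 → C4 → 00.

00 → [K7:4 / J4:7 / M9:12 / L6:20 / C4:22] → K7 (4)
K7 → [J4:3 / M9:8 / C4:18 / L6:23] → J4 (3)
J4 → [M9:11 / C4:15 / L6:26] → M9 (11)
M9 → [L6:15 / C4:16] → L6 (15)
L6 → [C4:30] → C4 (30)
Return C4→00: 22.
Total = 4 + 3 + 11 + 15 + 30 + 22 = 85.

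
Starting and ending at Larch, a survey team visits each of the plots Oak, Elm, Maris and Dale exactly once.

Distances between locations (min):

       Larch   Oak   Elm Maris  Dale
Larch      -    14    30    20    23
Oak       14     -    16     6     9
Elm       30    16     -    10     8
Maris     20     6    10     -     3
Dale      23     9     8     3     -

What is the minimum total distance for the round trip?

Shortest round trip = 61 min.

Larch→Oak→Elm→Maris→Dale→Larch: 14+16+10+3+23 = 66
Larch→Oak→Elm→Dale→Maris→Larch: 14+16+8+3+20 = 61
Larch→Oak→Maris→Elm→Dale→Larch: 14+6+10+8+23 = 61
Larch→Oak→Maris→Dale→Elm→Larch: 14+6+3+8+30 = 61
Larch→Oak→Dale→Elm→Maris→Larch: 14+9+8+10+20 = 61
Larch→Oak→Dale→Maris→Elm→Larch: 14+9+3+10+30 = 66
Larch→Elm→Oak→Maris→Dale→Larch: 30+16+6+3+23 = 78
Larch→Elm→Oak→Dale→Maris→Larch: 30+16+9+3+20 = 78
Larch→Elm→Maris→Oak→Dale→Larch: 30+10+6+9+23 = 78
Larch→Elm→Dale→Oak→Maris→Larch: 30+8+9+6+20 = 73
Larch→Maris→Oak→Elm→Dale→Larch: 20+6+16+8+23 = 73
Larch→Maris→Elm→Oak→Dale→Larch: 20+10+16+9+23 = 78
The minimum is 61.
One optimal route: Larch → Oak → Elm → Dale → Maris → Larch (or its reverse).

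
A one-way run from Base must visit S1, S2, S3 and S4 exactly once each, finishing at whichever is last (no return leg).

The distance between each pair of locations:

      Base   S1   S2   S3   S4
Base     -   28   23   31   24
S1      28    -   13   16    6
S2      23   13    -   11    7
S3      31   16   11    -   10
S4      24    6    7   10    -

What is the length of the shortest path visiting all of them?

There are 4! = 24 possible orderings.
Base→S1→S2→S3→S4: 28+13+11+10 = 62
Base→S1→S2→S4→S3: 28+13+7+10 = 58
Base→S1→S3→S2→S4: 28+16+11+7 = 62
Base→S1→S3→S4→S2: 28+16+10+7 = 61
Base→S1→S4→S2→S3: 28+6+7+11 = 52
Base→S1→S4→S3→S2: 28+6+10+11 = 55
Base→S2→S1→S3→S4: 23+13+16+10 = 62
Base→S2→S1→S4→S3: 23+13+6+10 = 52
Base→S2→S3→S1→S4: 23+11+16+6 = 56
Base→S2→S3→S4→S1: 23+11+10+6 = 50
Base→S2→S4→S1→S3: 23+7+6+16 = 52
Base→S2→S4→S3→S1: 23+7+10+16 = 56
Base→S3→S1→S2→S4: 31+16+13+7 = 67
Base→S3→S1→S4→S2: 31+16+6+7 = 60
… (10 more)
The minimum is 50.
One shortest path: Base → S2 → S3 → S4 → S1.

Shortest open route: 50.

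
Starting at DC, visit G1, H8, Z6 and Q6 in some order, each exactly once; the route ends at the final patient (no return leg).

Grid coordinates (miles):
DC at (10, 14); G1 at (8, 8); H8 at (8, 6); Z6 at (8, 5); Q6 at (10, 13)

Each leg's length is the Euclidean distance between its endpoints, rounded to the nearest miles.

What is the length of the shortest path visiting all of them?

There are 4! = 24 possible orderings.
DC → G1 → H8 → Z6 → Q6: 6+2+1+8 = 17
DC → G1 → H8 → Q6 → Z6: 6+2+7+8 = 23
DC → G1 → Z6 → H8 → Q6: 6+3+1+7 = 17
DC → G1 → Z6 → Q6 → H8: 6+3+8+7 = 24
DC → G1 → Q6 → H8 → Z6: 6+5+7+1 = 19
DC → G1 → Q6 → Z6 → H8: 6+5+8+1 = 20
DC → H8 → G1 → Z6 → Q6: 8+2+3+8 = 21
DC → H8 → G1 → Q6 → Z6: 8+2+5+8 = 23
DC → H8 → Z6 → G1 → Q6: 8+1+3+5 = 17
DC → H8 → Z6 → Q6 → G1: 8+1+8+5 = 22
DC → H8 → Q6 → G1 → Z6: 8+7+5+3 = 23
DC → H8 → Q6 → Z6 → G1: 8+7+8+3 = 26
DC → Z6 → G1 → H8 → Q6: 9+3+2+7 = 21
DC → Z6 → G1 → Q6 → H8: 9+3+5+7 = 24
… (10 more)
DC → Q6 → G1 → H8 → Z6: 1+5+2+1 = 9  ← best
The minimum is 9.
One shortest path: DC → Q6 → G1 → H8 → Z6.

9 miles — the minimum one-way total.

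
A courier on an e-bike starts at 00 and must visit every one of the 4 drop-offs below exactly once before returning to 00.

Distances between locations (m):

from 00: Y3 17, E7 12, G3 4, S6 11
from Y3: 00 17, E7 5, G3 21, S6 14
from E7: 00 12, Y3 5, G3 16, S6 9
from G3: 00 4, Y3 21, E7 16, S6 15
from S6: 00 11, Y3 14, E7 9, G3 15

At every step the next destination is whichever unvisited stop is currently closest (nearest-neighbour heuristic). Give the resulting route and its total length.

Nearest-neighbour total = 50 m; route 00 → G3 → S6 → E7 → Y3 → 00.

From 00: distances to unvisited — G3=4, S6=11, E7=12, Y3=17. Nearest is G3 (4).
From G3: distances to unvisited — S6=15, E7=16, Y3=21. Nearest is S6 (15).
From S6: distances to unvisited — E7=9, Y3=14. Nearest is E7 (9).
From E7: distances to unvisited — Y3=5. Nearest is Y3 (5).
Return Y3→00: 17.
Total = 4 + 15 + 9 + 5 + 17 = 50.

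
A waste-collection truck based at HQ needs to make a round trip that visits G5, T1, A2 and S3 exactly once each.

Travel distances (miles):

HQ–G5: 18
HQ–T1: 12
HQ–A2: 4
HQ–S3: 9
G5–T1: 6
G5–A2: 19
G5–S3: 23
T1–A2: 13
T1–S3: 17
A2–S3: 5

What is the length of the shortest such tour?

Minimum total distance: 50 miles.

HQ→G5→T1→A2→S3→HQ: 18+6+13+5+9 = 51
HQ→G5→T1→S3→A2→HQ: 18+6+17+5+4 = 50
HQ→G5→A2→T1→S3→HQ: 18+19+13+17+9 = 76
HQ→G5→A2→S3→T1→HQ: 18+19+5+17+12 = 71
HQ→G5→S3→T1→A2→HQ: 18+23+17+13+4 = 75
HQ→G5→S3→A2→T1→HQ: 18+23+5+13+12 = 71
HQ→T1→G5→A2→S3→HQ: 12+6+19+5+9 = 51
HQ→T1→G5→S3→A2→HQ: 12+6+23+5+4 = 50
HQ→T1→A2→G5→S3→HQ: 12+13+19+23+9 = 76
HQ→T1→S3→G5→A2→HQ: 12+17+23+19+4 = 75
HQ→A2→G5→T1→S3→HQ: 4+19+6+17+9 = 55
HQ→A2→T1→G5→S3→HQ: 4+13+6+23+9 = 55
The minimum is 50.
One optimal route: HQ → G5 → T1 → S3 → A2 → HQ (or its reverse).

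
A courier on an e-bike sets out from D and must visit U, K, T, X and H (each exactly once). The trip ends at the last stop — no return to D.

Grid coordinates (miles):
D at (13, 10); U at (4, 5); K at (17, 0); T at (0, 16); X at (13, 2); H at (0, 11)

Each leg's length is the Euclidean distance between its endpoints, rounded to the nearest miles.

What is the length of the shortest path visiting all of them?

Minimum one-way distance = 36 miles.

There are 5! = 120 possible orderings.
D - U - K - T - X - H: 10+14+23+19+16 = 82
D - U - K - T - H - X: 10+14+23+5+16 = 68
D - U - K - X - T - H: 10+14+4+19+5 = 52
D - U - K - X - H - T: 10+14+4+16+5 = 49
D - U - K - H - T - X: 10+14+20+5+19 = 68
D - U - K - H - X - T: 10+14+20+16+19 = 79
D - U - T - K - X - H: 10+12+23+4+16 = 65
D - U - T - K - H - X: 10+12+23+20+16 = 81
D - U - T - X - K - H: 10+12+19+4+20 = 65
D - U - T - X - H - K: 10+12+19+16+20 = 77
D - U - T - H - K - X: 10+12+5+20+4 = 51
D - U - T - H - X - K: 10+12+5+16+4 = 47
D - U - X - K - T - H: 10+9+4+23+5 = 51
D - U - X - K - H - T: 10+9+4+20+5 = 48
… (106 more)
D - K - X - U - H - T: 11+4+9+7+5 = 36  ← best
The minimum is 36.
One shortest path: D → K → X → U → H → T.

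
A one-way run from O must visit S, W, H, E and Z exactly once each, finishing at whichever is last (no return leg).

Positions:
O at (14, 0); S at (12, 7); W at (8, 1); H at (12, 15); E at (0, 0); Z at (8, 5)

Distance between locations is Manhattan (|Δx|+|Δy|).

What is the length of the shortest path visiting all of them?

Shortest open route: 41.

There are 5! = 120 possible orderings.
O - S - W - H - E - Z: 9+10+18+27+13 = 77
O - S - W - H - Z - E: 9+10+18+14+13 = 64
O - S - W - E - H - Z: 9+10+9+27+14 = 69
O - S - W - E - Z - H: 9+10+9+13+14 = 55
O - S - W - Z - H - E: 9+10+4+14+27 = 64
O - S - W - Z - E - H: 9+10+4+13+27 = 63
O - S - H - W - E - Z: 9+8+18+9+13 = 57
O - S - H - W - Z - E: 9+8+18+4+13 = 52
O - S - H - E - W - Z: 9+8+27+9+4 = 57
O - S - H - E - Z - W: 9+8+27+13+4 = 61
O - S - H - Z - W - E: 9+8+14+4+9 = 44
O - S - H - Z - E - W: 9+8+14+13+9 = 53
O - S - E - W - H - Z: 9+19+9+18+14 = 69
O - S - E - W - Z - H: 9+19+9+4+14 = 55
… (106 more)
O - E - W - Z - S - H: 14+9+4+6+8 = 41  ← best
The minimum is 41.
One shortest path: O → E → W → Z → S → H.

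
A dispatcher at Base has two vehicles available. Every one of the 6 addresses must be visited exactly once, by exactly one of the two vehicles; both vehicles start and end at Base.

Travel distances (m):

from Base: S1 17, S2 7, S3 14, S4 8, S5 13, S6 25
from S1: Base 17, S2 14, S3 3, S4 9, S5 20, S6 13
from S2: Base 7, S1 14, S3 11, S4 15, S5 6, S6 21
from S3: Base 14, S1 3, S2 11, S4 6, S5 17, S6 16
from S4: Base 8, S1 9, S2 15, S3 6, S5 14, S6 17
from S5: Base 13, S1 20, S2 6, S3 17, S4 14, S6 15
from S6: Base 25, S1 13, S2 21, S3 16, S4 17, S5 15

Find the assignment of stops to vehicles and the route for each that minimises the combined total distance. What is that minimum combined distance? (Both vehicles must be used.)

Check every non-empty split of the stops between the two vehicles; for each half take its own optimal tour:
  {S1} + {S2, S3, S4, S5, S6}: 34 + 58 = 92
  {S2} + {S1, S3, S4, S5, S6}: 14 + 58 = 72
  {S1, S2} + {S3, S4, S5, S6}: 38 + 58 = 96
  {S3} + {S1, S2, S4, S5, S6}: 28 + 58 = 86
  {S1, S3} + {S2, S4, S5, S6}: 34 + 53 = 87
  {S2, S3} + {S1, S4, S5, S6}: 32 + 58 = 90
  … (31 splits in total)
Best: vehicle 1 Base → S2 → Base = 14; vehicle 2 Base → S4 → S3 → S1 → S6 → S5 → Base = 58; combined 72.

72 m — the smallest possible combined total.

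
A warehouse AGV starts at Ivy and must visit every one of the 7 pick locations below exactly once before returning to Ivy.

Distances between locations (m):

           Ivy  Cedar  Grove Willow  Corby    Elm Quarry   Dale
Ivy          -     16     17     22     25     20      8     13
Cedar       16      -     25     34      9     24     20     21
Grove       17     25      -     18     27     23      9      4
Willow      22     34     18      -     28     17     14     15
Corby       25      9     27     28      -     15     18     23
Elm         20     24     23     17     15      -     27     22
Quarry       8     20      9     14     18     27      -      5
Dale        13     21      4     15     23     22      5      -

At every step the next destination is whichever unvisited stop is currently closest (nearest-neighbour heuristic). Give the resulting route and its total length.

At Ivy the remaining stops are Quarry 8, Dale 13, Cedar 16, Grove 17, Elm 20, Willow 22, Corby 25; go to Quarry.
At Quarry the remaining stops are Dale 5, Grove 9, Willow 14, Corby 18, Cedar 20, Elm 27; go to Dale.
At Dale the remaining stops are Grove 4, Willow 15, Cedar 21, Elm 22, Corby 23; go to Grove.
At Grove the remaining stops are Willow 18, Elm 23, Cedar 25, Corby 27; go to Willow.
At Willow the remaining stops are Elm 17, Corby 28, Cedar 34; go to Elm.
At Elm the remaining stops are Corby 15, Cedar 24; go to Corby.
At Corby the remaining stops are Cedar 9; go to Cedar.
Return Cedar→Ivy: 16.
Total = 8 + 5 + 4 + 18 + 17 + 15 + 9 + 16 = 92.

Total distance 92 m via the nearest-neighbour route Ivy → Quarry → Dale → Grove → Willow → Elm → Corby → Cedar → Ivy.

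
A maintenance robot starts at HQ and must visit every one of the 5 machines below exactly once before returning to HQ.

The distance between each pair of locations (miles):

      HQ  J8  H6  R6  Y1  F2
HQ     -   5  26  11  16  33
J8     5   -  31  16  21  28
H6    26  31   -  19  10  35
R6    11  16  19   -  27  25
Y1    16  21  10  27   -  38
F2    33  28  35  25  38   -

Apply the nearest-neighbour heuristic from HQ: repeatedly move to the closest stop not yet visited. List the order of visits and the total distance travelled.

121 miles along HQ → J8 → R6 → H6 → Y1 → F2 → HQ.

At HQ the remaining stops are J8 5, R6 11, Y1 16, H6 26, F2 33; go to J8.
At J8 the remaining stops are R6 16, Y1 21, F2 28, H6 31; go to R6.
At R6 the remaining stops are H6 19, F2 25, Y1 27; go to H6.
At H6 the remaining stops are Y1 10, F2 35; go to Y1.
At Y1 the remaining stops are F2 38; go to F2.
Return F2→HQ: 33.
Total = 5 + 16 + 19 + 10 + 38 + 33 = 121.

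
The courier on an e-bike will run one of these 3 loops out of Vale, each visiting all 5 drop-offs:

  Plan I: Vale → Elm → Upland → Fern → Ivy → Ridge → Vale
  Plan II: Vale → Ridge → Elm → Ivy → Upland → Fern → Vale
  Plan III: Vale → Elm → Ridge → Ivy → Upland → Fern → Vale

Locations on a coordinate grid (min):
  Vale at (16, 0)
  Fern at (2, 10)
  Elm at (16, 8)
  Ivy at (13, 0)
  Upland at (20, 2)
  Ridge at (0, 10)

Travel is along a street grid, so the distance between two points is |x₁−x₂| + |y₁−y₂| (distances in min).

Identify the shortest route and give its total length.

Plan I: 8 + 10 + 26 + 21 + 23 + 26 = 114
Plan II: 26 + 18 + 11 + 9 + 26 + 24 = 114
Plan III: 8 + 18 + 23 + 9 + 26 + 24 = 108

108 min — Plan III is the shortest.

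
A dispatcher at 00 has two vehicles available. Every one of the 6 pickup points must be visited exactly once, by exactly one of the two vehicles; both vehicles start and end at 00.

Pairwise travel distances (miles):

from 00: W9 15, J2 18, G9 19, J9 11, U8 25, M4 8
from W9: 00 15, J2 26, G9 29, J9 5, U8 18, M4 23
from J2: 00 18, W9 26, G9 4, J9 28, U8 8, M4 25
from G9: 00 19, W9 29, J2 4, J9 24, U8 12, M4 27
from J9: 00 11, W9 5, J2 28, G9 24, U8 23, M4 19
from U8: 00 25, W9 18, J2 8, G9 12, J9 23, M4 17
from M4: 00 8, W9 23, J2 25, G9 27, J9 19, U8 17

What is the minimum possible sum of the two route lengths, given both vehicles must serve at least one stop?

Try each way of splitting the stops between the two vehicles (each non-empty) and, for each split, find the best tour for each vehicle:
  {W9} + {J2, G9, J9, U8, M4}: 30 + 72 = 102
  {J2} + {W9, G9, J9, U8, M4}: 36 + 81 = 117
  {W9, J2} + {G9, J9, U8, M4}: 59 + 72 = 131
  {G9} + {W9, J2, J9, U8, M4}: 38 + 75 = 113
  {W9, G9} + {J2, J9, U8, M4}: 63 + 72 = 135
  {J2, G9} + {W9, J9, U8, M4}: 41 + 59 = 100
  … (31 splits in total)
  {W9, J2, G9, J9, U8} + {M4}: 65 + 16 = 81  ← best
Best: vehicle 1 00 → G9 → J2 → U8 → W9 → J9 → 00 = 65; vehicle 2 00 → M4 → 00 = 16; combined 81.

81 miles — the smallest possible combined total.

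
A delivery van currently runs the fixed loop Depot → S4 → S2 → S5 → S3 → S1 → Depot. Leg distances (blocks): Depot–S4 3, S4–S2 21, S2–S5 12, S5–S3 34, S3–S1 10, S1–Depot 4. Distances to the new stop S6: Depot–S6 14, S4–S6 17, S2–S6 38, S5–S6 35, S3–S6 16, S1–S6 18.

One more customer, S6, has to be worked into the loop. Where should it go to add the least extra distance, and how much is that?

Insertion cost between consecutive stops i–j is d(i,S6) + d(S6,j) − d(i,j):
  between Depot and S4: 14 + 17 − 3 = 28
  between S4 and S2: 17 + 38 − 21 = 34
  between S2 and S5: 38 + 35 − 12 = 61
  between S5 and S3: 35 + 16 − 34 = 17
  between S3 and S1: 16 + 18 − 10 = 24
  between S1 and Depot: 18 + 14 − 4 = 28
Cheapest insertion is between S5 and S3, adding 17.
New total = 84 + 17 = 101.

Adding 17 blocks by placing S6 on the S5–S3 leg.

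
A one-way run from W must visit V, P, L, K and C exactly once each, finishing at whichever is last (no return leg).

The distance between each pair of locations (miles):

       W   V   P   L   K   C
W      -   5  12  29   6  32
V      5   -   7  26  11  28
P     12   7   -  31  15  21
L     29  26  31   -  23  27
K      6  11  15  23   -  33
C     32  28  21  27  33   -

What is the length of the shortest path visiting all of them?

There are 5! = 120 possible orderings.
W→V→P→L→K→C: 5+7+31+23+33 = 99
W→V→P→L→C→K: 5+7+31+27+33 = 103
W→V→P→K→L→C: 5+7+15+23+27 = 77
W→V→P→K→C→L: 5+7+15+33+27 = 87
W→V→P→C→L→K: 5+7+21+27+23 = 83
W→V→P→C→K→L: 5+7+21+33+23 = 89
W→V→L→P→K→C: 5+26+31+15+33 = 110
W→V→L→P→C→K: 5+26+31+21+33 = 116
W→V→L→K→P→C: 5+26+23+15+21 = 90
W→V→L→K→C→P: 5+26+23+33+21 = 108
W→V→L→C→P→K: 5+26+27+21+15 = 94
W→V→L→C→K→P: 5+26+27+33+15 = 106
W→V→K→P→L→C: 5+11+15+31+27 = 89
W→V→K→P→C→L: 5+11+15+21+27 = 79
… (106 more)
W→K→V→P→C→L: 6+11+7+21+27 = 72  ← best
The minimum is 72.
One shortest path: W → K → V → P → C → L.

Shortest open route: 72 miles.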